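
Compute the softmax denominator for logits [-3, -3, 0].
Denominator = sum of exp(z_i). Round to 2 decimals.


Denom = e^-3=0.0498 + e^-3=0.0498 + e^0=1.0000. Sum = 1.0996, which rounds to 1.10.

1.10


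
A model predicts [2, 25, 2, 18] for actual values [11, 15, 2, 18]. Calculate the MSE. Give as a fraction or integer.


MSE = (1/4) * ((11-2)^2=81 + (15-25)^2=100 + (2-2)^2=0 + (18-18)^2=0). Sum = 181. MSE = 181/4.

181/4


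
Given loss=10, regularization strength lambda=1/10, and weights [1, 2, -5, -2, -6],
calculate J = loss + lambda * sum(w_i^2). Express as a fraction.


L2 sq norm = sum(w^2) = 70. J = 10 + 1/10 * 70 = 17.

17


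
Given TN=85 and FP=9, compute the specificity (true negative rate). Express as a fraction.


Specificity = TN / (TN + FP) = 85 / 94 = 85/94.

85/94


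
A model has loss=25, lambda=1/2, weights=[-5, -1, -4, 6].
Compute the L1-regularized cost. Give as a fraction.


L1 norm = sum(|w|) = 16. J = 25 + 1/2 * 16 = 33.

33


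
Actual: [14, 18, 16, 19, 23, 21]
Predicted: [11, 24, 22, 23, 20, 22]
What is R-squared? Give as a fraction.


Mean(y) = 37/2. SS_res = 107. SS_tot = 107/2. R^2 = 1 - 107/(107/2) = -1.

-1


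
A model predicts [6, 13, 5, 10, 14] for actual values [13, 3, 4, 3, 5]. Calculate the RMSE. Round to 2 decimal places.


MSE = 56.0000. RMSE = sqrt(56.0000) = 7.48.

7.48


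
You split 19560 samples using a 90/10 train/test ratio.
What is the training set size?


Test set = 19560 * 10% = 1956. Training set = 19560 - 1956 = 17604.

17604


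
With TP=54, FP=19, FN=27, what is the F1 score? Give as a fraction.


Precision = 54/73 = 54/73. Recall = 54/81 = 2/3. F1 = 2*P*R/(P+R) = 54/77.

54/77


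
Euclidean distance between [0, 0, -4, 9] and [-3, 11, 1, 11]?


d = sqrt(sum of squared differences). (0--3)^2=9, (0-11)^2=121, (-4-1)^2=25, (9-11)^2=4. Sum = 159.

sqrt(159)


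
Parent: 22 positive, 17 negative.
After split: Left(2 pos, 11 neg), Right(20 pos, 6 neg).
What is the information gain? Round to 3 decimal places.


H(parent) = 0.9881. H(left) = 0.6194, H(right) = 0.7793. Weighted = (13/39)*0.6194 + (26/39)*0.7793 = 0.7260. IG = 0.9881 - 0.7260 = 0.2621, which rounds to 0.262.

0.262


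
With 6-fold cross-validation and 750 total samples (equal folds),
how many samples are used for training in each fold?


Each validation fold has 750/6 = 125 samples. Training set = 750 - 125 = 625.

625


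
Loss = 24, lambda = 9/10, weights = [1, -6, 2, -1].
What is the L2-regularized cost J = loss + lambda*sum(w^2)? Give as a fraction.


L2 sq norm = sum(w^2) = 42. J = 24 + 9/10 * 42 = 309/5.

309/5


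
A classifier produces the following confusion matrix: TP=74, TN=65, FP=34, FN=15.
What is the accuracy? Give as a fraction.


Accuracy = (TP + TN) / (TP + TN + FP + FN) = (74 + 65) / 188 = 139/188.

139/188


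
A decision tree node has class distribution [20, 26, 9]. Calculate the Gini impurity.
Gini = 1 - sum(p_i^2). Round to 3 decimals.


Total = 55. Proportions: 20/55, 26/55, 9/55. sum(p_i^2) = 0.3825. Gini = 1 - 0.3825 = 0.6175, which rounds to 0.618.

0.618


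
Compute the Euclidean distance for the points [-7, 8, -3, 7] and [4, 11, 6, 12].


d = sqrt(sum of squared differences). (-7-4)^2=121, (8-11)^2=9, (-3-6)^2=81, (7-12)^2=25. Sum = 236.

sqrt(236)


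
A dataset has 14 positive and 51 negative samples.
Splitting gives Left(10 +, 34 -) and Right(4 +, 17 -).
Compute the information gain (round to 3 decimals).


H(parent) = 0.7516. H(left) = 0.7732, H(right) = 0.7025. Weighted = (44/65)*0.7732 + (21/65)*0.7025 = 0.7504. IG = 0.7516 - 0.7504 = 0.0012, which rounds to 0.001.

0.001


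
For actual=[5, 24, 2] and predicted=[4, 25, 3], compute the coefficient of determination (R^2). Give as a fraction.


Mean(y) = 31/3. SS_res = 3. SS_tot = 854/3. R^2 = 1 - 3/(854/3) = 845/854.

845/854


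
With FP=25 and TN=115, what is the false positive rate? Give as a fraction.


FPR = FP / (FP + TN) = 25 / 140 = 5/28.

5/28


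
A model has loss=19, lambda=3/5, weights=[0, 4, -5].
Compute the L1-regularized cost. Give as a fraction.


L1 norm = sum(|w|) = 9. J = 19 + 3/5 * 9 = 122/5.

122/5


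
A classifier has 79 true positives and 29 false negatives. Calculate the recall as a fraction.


Recall = TP / (TP + FN) = 79 / 108 = 79/108.

79/108


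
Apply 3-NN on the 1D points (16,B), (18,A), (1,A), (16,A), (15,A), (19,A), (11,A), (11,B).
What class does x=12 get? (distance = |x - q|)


Distances: |16-12|=4, |18-12|=6, |1-12|=11, |16-12|=4, |15-12|=3, |19-12|=7, |11-12|=1, |11-12|=1. 3 nearest: (11,A), (11,B), (15,A). Counts: {'A': 2, 'B': 1}. Majority class: A.

A


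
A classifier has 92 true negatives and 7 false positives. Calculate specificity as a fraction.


Specificity = TN / (TN + FP) = 92 / 99 = 92/99.

92/99


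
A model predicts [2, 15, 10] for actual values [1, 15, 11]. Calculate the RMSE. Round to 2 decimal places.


MSE = 0.6667. RMSE = sqrt(0.6667) = 0.82.

0.82


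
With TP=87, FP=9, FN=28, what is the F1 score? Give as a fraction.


Precision = 87/96 = 29/32. Recall = 87/115 = 87/115. F1 = 2*P*R/(P+R) = 174/211.

174/211


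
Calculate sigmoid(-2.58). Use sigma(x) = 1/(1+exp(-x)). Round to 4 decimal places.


sigma(-2.58) = 1/(1+e^(2.58)) = 1/(1+13.197138) = 1/14.197138 = 0.0704.

0.0704


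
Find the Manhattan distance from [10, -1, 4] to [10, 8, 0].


d = sum of absolute differences: |10-10|=0 + |-1-8|=9 + |4-0|=4 = 13.

13


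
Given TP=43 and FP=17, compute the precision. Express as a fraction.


Precision = TP / (TP + FP) = 43 / 60 = 43/60.

43/60


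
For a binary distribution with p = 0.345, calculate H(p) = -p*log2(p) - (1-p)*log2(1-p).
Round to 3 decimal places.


H = -0.345*log2(0.345) - 0.655*log2(0.655) = 0.930.

0.930


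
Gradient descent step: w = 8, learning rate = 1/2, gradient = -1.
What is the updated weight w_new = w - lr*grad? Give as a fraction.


w_new = 8 - 1/2 * -1 = 8 - -1/2 = 17/2.

17/2


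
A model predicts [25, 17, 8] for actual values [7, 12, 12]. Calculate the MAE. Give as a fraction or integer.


MAE = (1/3) * (|7-25|=18 + |12-17|=5 + |12-8|=4). Sum = 27. MAE = 9.

9


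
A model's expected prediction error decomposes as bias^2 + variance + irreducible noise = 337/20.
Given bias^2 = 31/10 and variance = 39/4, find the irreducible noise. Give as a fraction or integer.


Total error = bias^2 + variance + irreducible noise. So irreducible noise = 337/20 - 31/10 - 39/4 = 4.

4


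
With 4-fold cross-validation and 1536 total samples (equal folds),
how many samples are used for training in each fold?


Each validation fold has 1536/4 = 384 samples. Training set = 1536 - 384 = 1152.

1152


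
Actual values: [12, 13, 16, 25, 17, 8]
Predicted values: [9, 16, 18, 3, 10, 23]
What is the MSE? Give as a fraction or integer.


MSE = (1/6) * ((12-9)^2=9 + (13-16)^2=9 + (16-18)^2=4 + (25-3)^2=484 + (17-10)^2=49 + (8-23)^2=225). Sum = 780. MSE = 130.

130


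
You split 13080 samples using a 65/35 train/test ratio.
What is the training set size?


Test set = 13080 * 35% = 4578. Training set = 13080 - 4578 = 8502.

8502


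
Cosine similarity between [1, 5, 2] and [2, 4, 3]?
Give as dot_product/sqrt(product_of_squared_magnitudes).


dot = 28. |a|^2 = 30, |b|^2 = 29. cos = 28/sqrt(870).

28/sqrt(870)


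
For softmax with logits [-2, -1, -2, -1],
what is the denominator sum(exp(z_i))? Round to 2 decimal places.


Denom = e^-2=0.1353 + e^-1=0.3679 + e^-2=0.1353 + e^-1=0.3679. Sum = 1.0064, which rounds to 1.01.

1.01


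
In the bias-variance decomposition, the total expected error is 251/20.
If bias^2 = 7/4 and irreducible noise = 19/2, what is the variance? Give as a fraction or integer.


Total error = bias^2 + variance + irreducible noise. So variance = 251/20 - 7/4 - 19/2 = 13/10.

13/10


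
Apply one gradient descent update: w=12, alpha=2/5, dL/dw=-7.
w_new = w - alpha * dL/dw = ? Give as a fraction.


w_new = 12 - 2/5 * -7 = 12 - -14/5 = 74/5.

74/5


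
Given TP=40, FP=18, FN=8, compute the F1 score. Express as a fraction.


Precision = 40/58 = 20/29. Recall = 40/48 = 5/6. F1 = 2*P*R/(P+R) = 40/53.

40/53


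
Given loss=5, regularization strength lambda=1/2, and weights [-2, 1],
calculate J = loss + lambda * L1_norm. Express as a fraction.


L1 norm = sum(|w|) = 3. J = 5 + 1/2 * 3 = 13/2.

13/2


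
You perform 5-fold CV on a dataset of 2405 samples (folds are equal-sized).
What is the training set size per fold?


Each validation fold has 2405/5 = 481 samples. Training set = 2405 - 481 = 1924.

1924


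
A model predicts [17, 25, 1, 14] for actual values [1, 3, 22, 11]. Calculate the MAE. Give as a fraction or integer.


MAE = (1/4) * (|1-17|=16 + |3-25|=22 + |22-1|=21 + |11-14|=3). Sum = 62. MAE = 31/2.

31/2


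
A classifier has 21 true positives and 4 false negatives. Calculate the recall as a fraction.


Recall = TP / (TP + FN) = 21 / 25 = 21/25.

21/25


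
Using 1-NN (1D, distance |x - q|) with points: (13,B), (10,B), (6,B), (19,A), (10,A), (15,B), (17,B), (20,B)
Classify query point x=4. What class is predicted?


Distances: |13-4|=9, |10-4|=6, |6-4|=2, |19-4|=15, |10-4|=6, |15-4|=11, |17-4|=13, |20-4|=16. 1 nearest: (6,B). Counts: {'B': 1}. Majority class: B.

B


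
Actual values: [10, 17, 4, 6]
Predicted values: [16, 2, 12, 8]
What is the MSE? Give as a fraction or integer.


MSE = (1/4) * ((10-16)^2=36 + (17-2)^2=225 + (4-12)^2=64 + (6-8)^2=4). Sum = 329. MSE = 329/4.

329/4


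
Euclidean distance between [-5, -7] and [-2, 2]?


d = sqrt(sum of squared differences). (-5--2)^2=9, (-7-2)^2=81. Sum = 90.

sqrt(90)


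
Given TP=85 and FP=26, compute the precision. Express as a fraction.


Precision = TP / (TP + FP) = 85 / 111 = 85/111.

85/111


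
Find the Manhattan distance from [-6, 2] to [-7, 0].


d = sum of absolute differences: |-6--7|=1 + |2-0|=2 = 3.

3


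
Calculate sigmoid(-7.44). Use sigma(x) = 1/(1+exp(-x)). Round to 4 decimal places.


sigma(-7.44) = 1/(1+e^(7.44)) = 1/(1+1702.750221) = 1/1703.750221 = 0.0006.

0.0006


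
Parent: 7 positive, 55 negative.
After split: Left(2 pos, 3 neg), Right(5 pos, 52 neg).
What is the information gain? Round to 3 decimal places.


H(parent) = 0.5086. H(left) = 0.9710, H(right) = 0.4288. Weighted = (5/62)*0.9710 + (57/62)*0.4288 = 0.4725. IG = 0.5086 - 0.4725 = 0.0361, which rounds to 0.036.

0.036


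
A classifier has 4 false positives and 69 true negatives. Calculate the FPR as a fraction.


FPR = FP / (FP + TN) = 4 / 73 = 4/73.

4/73


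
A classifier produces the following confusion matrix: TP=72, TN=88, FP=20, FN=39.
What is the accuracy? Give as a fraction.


Accuracy = (TP + TN) / (TP + TN + FP + FN) = (72 + 88) / 219 = 160/219.

160/219


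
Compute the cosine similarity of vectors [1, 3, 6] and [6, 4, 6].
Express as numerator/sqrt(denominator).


dot = 54. |a|^2 = 46, |b|^2 = 88. cos = 54/sqrt(4048).

54/sqrt(4048)


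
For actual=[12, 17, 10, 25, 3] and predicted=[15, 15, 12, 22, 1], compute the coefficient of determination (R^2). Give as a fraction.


Mean(y) = 67/5. SS_res = 30. SS_tot = 1346/5. R^2 = 1 - 30/(1346/5) = 598/673.

598/673


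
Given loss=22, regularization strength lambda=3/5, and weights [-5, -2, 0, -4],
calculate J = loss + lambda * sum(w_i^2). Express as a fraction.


L2 sq norm = sum(w^2) = 45. J = 22 + 3/5 * 45 = 49.

49


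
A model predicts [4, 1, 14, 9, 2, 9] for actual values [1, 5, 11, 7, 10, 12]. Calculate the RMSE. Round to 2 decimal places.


MSE = 18.5000. RMSE = sqrt(18.5000) = 4.30.

4.30


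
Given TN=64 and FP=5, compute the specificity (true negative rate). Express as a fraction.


Specificity = TN / (TN + FP) = 64 / 69 = 64/69.

64/69


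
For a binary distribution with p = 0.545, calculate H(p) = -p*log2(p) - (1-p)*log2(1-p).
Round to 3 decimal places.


H = -0.545*log2(0.545) - 0.455*log2(0.455) = 0.994.

0.994


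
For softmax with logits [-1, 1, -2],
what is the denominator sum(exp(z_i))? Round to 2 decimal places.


Denom = e^-1=0.3679 + e^1=2.7183 + e^-2=0.1353. Sum = 3.2215, which rounds to 3.22.

3.22


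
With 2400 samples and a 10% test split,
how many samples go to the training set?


Test set = 2400 * 10% = 240. Training set = 2400 - 240 = 2160.

2160


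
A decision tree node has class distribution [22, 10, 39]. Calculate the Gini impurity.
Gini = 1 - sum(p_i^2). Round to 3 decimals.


Total = 71. Proportions: 22/71, 10/71, 39/71. sum(p_i^2) = 0.4176. Gini = 1 - 0.4176 = 0.5824, which rounds to 0.582.

0.582


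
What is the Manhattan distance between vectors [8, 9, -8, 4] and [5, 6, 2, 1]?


d = sum of absolute differences: |8-5|=3 + |9-6|=3 + |-8-2|=10 + |4-1|=3 = 19.

19


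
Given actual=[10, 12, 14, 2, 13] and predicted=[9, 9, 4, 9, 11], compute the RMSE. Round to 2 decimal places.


MSE = 32.6000. RMSE = sqrt(32.6000) = 5.71.

5.71


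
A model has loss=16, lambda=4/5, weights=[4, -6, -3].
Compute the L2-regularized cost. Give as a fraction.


L2 sq norm = sum(w^2) = 61. J = 16 + 4/5 * 61 = 324/5.

324/5


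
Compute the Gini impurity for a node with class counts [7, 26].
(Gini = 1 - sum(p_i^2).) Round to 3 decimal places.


Total = 33. Proportions: 7/33, 26/33. sum(p_i^2) = 0.6657. Gini = 1 - 0.6657 = 0.3343, which rounds to 0.334.

0.334


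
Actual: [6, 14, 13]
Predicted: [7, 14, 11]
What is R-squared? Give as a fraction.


Mean(y) = 11. SS_res = 5. SS_tot = 38. R^2 = 1 - 5/(38) = 33/38.

33/38


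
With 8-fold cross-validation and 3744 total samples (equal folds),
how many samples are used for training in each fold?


Each validation fold has 3744/8 = 468 samples. Training set = 3744 - 468 = 3276.

3276


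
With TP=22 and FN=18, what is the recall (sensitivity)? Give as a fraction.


Recall = TP / (TP + FN) = 22 / 40 = 11/20.

11/20


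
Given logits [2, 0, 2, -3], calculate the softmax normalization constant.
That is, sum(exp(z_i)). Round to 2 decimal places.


Denom = e^2=7.3891 + e^0=1.0000 + e^2=7.3891 + e^-3=0.0498. Sum = 15.8280, which rounds to 15.83.

15.83


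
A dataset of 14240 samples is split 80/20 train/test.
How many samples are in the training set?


Test set = 14240 * 20% = 2848. Training set = 14240 - 2848 = 11392.

11392


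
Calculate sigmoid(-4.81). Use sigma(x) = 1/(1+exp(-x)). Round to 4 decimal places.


sigma(-4.81) = 1/(1+e^(4.81)) = 1/(1+122.731618) = 1/123.731618 = 0.0081.

0.0081


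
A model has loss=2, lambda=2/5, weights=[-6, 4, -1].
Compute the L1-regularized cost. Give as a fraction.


L1 norm = sum(|w|) = 11. J = 2 + 2/5 * 11 = 32/5.

32/5


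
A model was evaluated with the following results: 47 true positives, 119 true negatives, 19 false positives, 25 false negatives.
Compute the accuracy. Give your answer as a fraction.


Accuracy = (TP + TN) / (TP + TN + FP + FN) = (47 + 119) / 210 = 83/105.

83/105


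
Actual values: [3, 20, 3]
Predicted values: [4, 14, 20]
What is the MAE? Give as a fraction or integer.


MAE = (1/3) * (|3-4|=1 + |20-14|=6 + |3-20|=17). Sum = 24. MAE = 8.

8


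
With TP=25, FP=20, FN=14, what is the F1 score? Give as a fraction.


Precision = 25/45 = 5/9. Recall = 25/39 = 25/39. F1 = 2*P*R/(P+R) = 25/42.

25/42


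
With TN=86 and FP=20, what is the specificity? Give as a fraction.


Specificity = TN / (TN + FP) = 86 / 106 = 43/53.

43/53


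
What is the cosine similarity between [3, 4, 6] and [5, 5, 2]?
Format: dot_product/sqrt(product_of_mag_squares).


dot = 47. |a|^2 = 61, |b|^2 = 54. cos = 47/sqrt(3294).

47/sqrt(3294)


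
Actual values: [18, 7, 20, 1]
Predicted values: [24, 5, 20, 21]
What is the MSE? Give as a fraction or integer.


MSE = (1/4) * ((18-24)^2=36 + (7-5)^2=4 + (20-20)^2=0 + (1-21)^2=400). Sum = 440. MSE = 110.

110


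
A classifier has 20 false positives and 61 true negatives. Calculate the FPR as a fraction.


FPR = FP / (FP + TN) = 20 / 81 = 20/81.

20/81


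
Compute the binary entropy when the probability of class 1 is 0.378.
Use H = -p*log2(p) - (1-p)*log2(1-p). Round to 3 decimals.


H = -0.378*log2(0.378) - 0.622*log2(0.622) = 0.957.

0.957


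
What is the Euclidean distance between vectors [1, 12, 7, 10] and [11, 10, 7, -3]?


d = sqrt(sum of squared differences). (1-11)^2=100, (12-10)^2=4, (7-7)^2=0, (10--3)^2=169. Sum = 273.

sqrt(273)


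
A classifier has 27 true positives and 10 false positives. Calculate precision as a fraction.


Precision = TP / (TP + FP) = 27 / 37 = 27/37.

27/37


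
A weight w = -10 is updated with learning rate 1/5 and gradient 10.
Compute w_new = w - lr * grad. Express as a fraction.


w_new = -10 - 1/5 * 10 = -10 - 2 = -12.

-12


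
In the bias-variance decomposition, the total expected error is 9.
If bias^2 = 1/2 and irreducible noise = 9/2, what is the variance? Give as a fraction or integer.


Total error = bias^2 + variance + irreducible noise. So variance = 9 - 1/2 - 9/2 = 4.

4


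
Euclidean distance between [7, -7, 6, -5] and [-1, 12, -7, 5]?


d = sqrt(sum of squared differences). (7--1)^2=64, (-7-12)^2=361, (6--7)^2=169, (-5-5)^2=100. Sum = 694.

sqrt(694)


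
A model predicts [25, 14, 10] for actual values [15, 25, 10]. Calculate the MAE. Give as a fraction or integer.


MAE = (1/3) * (|15-25|=10 + |25-14|=11 + |10-10|=0). Sum = 21. MAE = 7.

7


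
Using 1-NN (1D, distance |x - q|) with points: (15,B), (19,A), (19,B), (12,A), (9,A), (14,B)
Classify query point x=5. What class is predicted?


Distances: |15-5|=10, |19-5|=14, |19-5|=14, |12-5|=7, |9-5|=4, |14-5|=9. 1 nearest: (9,A). Counts: {'A': 1}. Majority class: A.

A


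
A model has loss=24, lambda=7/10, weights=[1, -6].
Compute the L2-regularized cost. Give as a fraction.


L2 sq norm = sum(w^2) = 37. J = 24 + 7/10 * 37 = 499/10.

499/10


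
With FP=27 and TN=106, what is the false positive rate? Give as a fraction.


FPR = FP / (FP + TN) = 27 / 133 = 27/133.

27/133


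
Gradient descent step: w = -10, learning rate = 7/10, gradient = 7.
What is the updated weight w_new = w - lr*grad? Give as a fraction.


w_new = -10 - 7/10 * 7 = -10 - 49/10 = -149/10.

-149/10


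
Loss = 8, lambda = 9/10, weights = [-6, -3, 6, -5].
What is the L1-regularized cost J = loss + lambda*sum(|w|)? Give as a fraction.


L1 norm = sum(|w|) = 20. J = 8 + 9/10 * 20 = 26.

26


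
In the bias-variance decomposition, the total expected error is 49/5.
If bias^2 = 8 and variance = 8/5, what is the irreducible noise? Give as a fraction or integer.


Total error = bias^2 + variance + irreducible noise. So irreducible noise = 49/5 - 8 - 8/5 = 1/5.

1/5


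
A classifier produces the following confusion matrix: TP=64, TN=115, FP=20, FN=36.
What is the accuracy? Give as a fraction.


Accuracy = (TP + TN) / (TP + TN + FP + FN) = (64 + 115) / 235 = 179/235.

179/235


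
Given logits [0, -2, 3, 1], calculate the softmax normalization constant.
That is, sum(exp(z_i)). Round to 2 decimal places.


Denom = e^0=1.0000 + e^-2=0.1353 + e^3=20.0855 + e^1=2.7183. Sum = 23.9391, which rounds to 23.94.

23.94


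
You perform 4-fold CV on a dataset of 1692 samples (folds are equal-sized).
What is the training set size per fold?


Each validation fold has 1692/4 = 423 samples. Training set = 1692 - 423 = 1269.

1269


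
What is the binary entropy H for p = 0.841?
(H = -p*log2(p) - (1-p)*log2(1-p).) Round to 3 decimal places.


H = -0.841*log2(0.841) - 0.159*log2(0.159) = 0.632.

0.632


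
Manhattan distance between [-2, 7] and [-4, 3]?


d = sum of absolute differences: |-2--4|=2 + |7-3|=4 = 6.

6


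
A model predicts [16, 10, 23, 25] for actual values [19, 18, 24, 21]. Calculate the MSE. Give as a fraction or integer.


MSE = (1/4) * ((19-16)^2=9 + (18-10)^2=64 + (24-23)^2=1 + (21-25)^2=16). Sum = 90. MSE = 45/2.

45/2


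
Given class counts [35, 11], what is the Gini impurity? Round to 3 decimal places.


Total = 46. Proportions: 35/46, 11/46. sum(p_i^2) = 0.6361. Gini = 1 - 0.6361 = 0.3639, which rounds to 0.364.

0.364


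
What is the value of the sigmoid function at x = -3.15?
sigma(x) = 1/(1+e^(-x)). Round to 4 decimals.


sigma(-3.15) = 1/(1+e^(3.15)) = 1/(1+23.336065) = 1/24.336065 = 0.0411.

0.0411


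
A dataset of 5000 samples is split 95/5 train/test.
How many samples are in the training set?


Test set = 5000 * 5% = 250. Training set = 5000 - 250 = 4750.

4750


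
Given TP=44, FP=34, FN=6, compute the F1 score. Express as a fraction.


Precision = 44/78 = 22/39. Recall = 44/50 = 22/25. F1 = 2*P*R/(P+R) = 11/16.

11/16


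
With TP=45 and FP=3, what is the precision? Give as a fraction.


Precision = TP / (TP + FP) = 45 / 48 = 15/16.

15/16


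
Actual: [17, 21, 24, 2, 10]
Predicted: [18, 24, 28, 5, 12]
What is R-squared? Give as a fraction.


Mean(y) = 74/5. SS_res = 39. SS_tot = 1574/5. R^2 = 1 - 39/(1574/5) = 1379/1574.

1379/1574


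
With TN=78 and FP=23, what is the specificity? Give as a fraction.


Specificity = TN / (TN + FP) = 78 / 101 = 78/101.

78/101


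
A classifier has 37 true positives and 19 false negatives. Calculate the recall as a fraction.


Recall = TP / (TP + FN) = 37 / 56 = 37/56.

37/56


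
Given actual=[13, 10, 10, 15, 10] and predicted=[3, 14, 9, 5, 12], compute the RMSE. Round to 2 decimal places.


MSE = 44.2000. RMSE = sqrt(44.2000) = 6.65.

6.65


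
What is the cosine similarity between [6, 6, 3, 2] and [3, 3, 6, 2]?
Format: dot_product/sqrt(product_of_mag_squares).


dot = 58. |a|^2 = 85, |b|^2 = 58. cos = 58/sqrt(4930).

58/sqrt(4930)


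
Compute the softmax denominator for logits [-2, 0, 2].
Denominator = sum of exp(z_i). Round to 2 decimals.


Denom = e^-2=0.1353 + e^0=1.0000 + e^2=7.3891. Sum = 8.5244, which rounds to 8.52.

8.52


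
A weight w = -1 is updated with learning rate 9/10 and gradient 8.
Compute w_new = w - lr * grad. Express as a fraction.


w_new = -1 - 9/10 * 8 = -1 - 36/5 = -41/5.

-41/5


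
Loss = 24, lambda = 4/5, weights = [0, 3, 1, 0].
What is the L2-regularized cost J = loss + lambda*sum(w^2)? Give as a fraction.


L2 sq norm = sum(w^2) = 10. J = 24 + 4/5 * 10 = 32.

32


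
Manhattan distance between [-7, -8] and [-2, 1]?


d = sum of absolute differences: |-7--2|=5 + |-8-1|=9 = 14.

14


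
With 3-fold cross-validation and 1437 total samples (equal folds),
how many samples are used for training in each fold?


Each validation fold has 1437/3 = 479 samples. Training set = 1437 - 479 = 958.

958


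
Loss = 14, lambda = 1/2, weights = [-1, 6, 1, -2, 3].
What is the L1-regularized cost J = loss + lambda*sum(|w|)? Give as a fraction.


L1 norm = sum(|w|) = 13. J = 14 + 1/2 * 13 = 41/2.

41/2


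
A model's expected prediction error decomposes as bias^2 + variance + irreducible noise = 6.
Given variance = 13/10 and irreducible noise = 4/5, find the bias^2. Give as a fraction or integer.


Total error = bias^2 + variance + irreducible noise. So bias^2 = 6 - 13/10 - 4/5 = 39/10.

39/10


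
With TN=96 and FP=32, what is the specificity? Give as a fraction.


Specificity = TN / (TN + FP) = 96 / 128 = 3/4.

3/4


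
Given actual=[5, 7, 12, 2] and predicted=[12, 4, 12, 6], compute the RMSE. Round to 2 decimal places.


MSE = 18.5000. RMSE = sqrt(18.5000) = 4.30.

4.30


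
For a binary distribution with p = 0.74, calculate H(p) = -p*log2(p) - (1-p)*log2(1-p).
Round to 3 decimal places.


H = -0.74*log2(0.74) - 0.26*log2(0.26) = 0.827.

0.827


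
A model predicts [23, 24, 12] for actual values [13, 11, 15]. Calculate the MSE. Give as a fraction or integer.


MSE = (1/3) * ((13-23)^2=100 + (11-24)^2=169 + (15-12)^2=9). Sum = 278. MSE = 278/3.

278/3


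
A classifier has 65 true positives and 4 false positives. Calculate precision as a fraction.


Precision = TP / (TP + FP) = 65 / 69 = 65/69.

65/69


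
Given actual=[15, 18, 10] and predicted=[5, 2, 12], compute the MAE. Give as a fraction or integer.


MAE = (1/3) * (|15-5|=10 + |18-2|=16 + |10-12|=2). Sum = 28. MAE = 28/3.

28/3


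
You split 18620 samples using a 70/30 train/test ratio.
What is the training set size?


Test set = 18620 * 30% = 5586. Training set = 18620 - 5586 = 13034.

13034


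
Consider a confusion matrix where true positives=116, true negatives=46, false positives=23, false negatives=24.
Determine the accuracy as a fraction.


Accuracy = (TP + TN) / (TP + TN + FP + FN) = (116 + 46) / 209 = 162/209.

162/209


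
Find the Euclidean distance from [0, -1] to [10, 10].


d = sqrt(sum of squared differences). (0-10)^2=100, (-1-10)^2=121. Sum = 221.

sqrt(221)


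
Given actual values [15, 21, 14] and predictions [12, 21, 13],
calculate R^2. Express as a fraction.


Mean(y) = 50/3. SS_res = 10. SS_tot = 86/3. R^2 = 1 - 10/(86/3) = 28/43.

28/43


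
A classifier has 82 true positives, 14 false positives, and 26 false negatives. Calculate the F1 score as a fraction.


Precision = 82/96 = 41/48. Recall = 82/108 = 41/54. F1 = 2*P*R/(P+R) = 41/51.

41/51


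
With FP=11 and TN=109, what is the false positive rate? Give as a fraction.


FPR = FP / (FP + TN) = 11 / 120 = 11/120.

11/120


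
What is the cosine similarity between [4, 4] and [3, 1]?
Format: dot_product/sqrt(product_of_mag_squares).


dot = 16. |a|^2 = 32, |b|^2 = 10. cos = 16/sqrt(320).

16/sqrt(320)


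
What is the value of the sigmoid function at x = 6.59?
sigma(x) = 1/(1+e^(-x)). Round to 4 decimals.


sigma(6.59) = 1/(1+e^(-6.59)) = 1/(1+0.001374) = 1/1.001374 = 0.9986.

0.9986


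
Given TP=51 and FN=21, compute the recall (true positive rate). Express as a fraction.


Recall = TP / (TP + FN) = 51 / 72 = 17/24.

17/24


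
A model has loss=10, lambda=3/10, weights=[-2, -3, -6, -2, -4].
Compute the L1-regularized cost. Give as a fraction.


L1 norm = sum(|w|) = 17. J = 10 + 3/10 * 17 = 151/10.

151/10


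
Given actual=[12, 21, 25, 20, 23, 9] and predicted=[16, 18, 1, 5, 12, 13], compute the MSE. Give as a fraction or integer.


MSE = (1/6) * ((12-16)^2=16 + (21-18)^2=9 + (25-1)^2=576 + (20-5)^2=225 + (23-12)^2=121 + (9-13)^2=16). Sum = 963. MSE = 321/2.

321/2


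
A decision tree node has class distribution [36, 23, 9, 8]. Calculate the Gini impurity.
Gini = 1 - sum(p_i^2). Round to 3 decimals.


Total = 76. Proportions: 36/76, 23/76, 9/76, 8/76. sum(p_i^2) = 0.3411. Gini = 1 - 0.3411 = 0.6589, which rounds to 0.659.

0.659


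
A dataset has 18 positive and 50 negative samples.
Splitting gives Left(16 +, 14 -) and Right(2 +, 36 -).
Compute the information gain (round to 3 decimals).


H(parent) = 0.8338. H(left) = 0.9968, H(right) = 0.2975. Weighted = (30/68)*0.9968 + (38/68)*0.2975 = 0.6060. IG = 0.8338 - 0.6060 = 0.2278, which rounds to 0.228.

0.228


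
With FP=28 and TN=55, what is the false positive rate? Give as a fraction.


FPR = FP / (FP + TN) = 28 / 83 = 28/83.

28/83


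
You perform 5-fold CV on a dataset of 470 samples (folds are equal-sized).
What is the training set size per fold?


Each validation fold has 470/5 = 94 samples. Training set = 470 - 94 = 376.

376


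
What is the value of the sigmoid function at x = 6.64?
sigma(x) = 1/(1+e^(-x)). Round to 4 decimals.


sigma(6.64) = 1/(1+e^(-6.64)) = 1/(1+0.001307) = 1/1.001307 = 0.9987.

0.9987


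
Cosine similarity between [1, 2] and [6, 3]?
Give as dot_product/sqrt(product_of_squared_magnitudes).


dot = 12. |a|^2 = 5, |b|^2 = 45. cos = 12/sqrt(225).

12/sqrt(225)


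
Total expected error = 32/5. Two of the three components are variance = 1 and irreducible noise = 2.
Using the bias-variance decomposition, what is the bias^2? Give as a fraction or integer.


Total error = bias^2 + variance + irreducible noise. So bias^2 = 32/5 - 1 - 2 = 17/5.

17/5


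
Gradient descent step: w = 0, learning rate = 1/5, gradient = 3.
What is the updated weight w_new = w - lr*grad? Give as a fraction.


w_new = 0 - 1/5 * 3 = 0 - 3/5 = -3/5.

-3/5


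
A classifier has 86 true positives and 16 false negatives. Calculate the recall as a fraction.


Recall = TP / (TP + FN) = 86 / 102 = 43/51.

43/51


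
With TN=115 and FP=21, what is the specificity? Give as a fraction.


Specificity = TN / (TN + FP) = 115 / 136 = 115/136.

115/136


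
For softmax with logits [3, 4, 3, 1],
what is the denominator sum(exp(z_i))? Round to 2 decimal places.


Denom = e^3=20.0855 + e^4=54.5982 + e^3=20.0855 + e^1=2.7183. Sum = 97.4875, which rounds to 97.49.

97.49


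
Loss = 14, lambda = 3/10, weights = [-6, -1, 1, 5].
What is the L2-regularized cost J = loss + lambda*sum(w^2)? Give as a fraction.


L2 sq norm = sum(w^2) = 63. J = 14 + 3/10 * 63 = 329/10.

329/10


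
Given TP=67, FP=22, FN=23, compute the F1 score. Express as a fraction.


Precision = 67/89 = 67/89. Recall = 67/90 = 67/90. F1 = 2*P*R/(P+R) = 134/179.

134/179


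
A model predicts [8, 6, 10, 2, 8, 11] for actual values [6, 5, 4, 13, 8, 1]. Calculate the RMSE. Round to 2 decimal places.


MSE = 43.6667. RMSE = sqrt(43.6667) = 6.61.

6.61


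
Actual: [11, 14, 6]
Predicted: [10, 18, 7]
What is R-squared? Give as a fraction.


Mean(y) = 31/3. SS_res = 18. SS_tot = 98/3. R^2 = 1 - 18/(98/3) = 22/49.

22/49


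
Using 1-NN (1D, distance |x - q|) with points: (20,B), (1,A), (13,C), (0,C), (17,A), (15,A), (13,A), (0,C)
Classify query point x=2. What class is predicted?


Distances: |20-2|=18, |1-2|=1, |13-2|=11, |0-2|=2, |17-2|=15, |15-2|=13, |13-2|=11, |0-2|=2. 1 nearest: (1,A). Counts: {'A': 1}. Majority class: A.

A


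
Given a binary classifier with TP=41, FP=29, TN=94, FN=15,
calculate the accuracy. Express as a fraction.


Accuracy = (TP + TN) / (TP + TN + FP + FN) = (41 + 94) / 179 = 135/179.

135/179


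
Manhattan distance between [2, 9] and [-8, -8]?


d = sum of absolute differences: |2--8|=10 + |9--8|=17 = 27.

27


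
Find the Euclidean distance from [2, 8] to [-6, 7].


d = sqrt(sum of squared differences). (2--6)^2=64, (8-7)^2=1. Sum = 65.

sqrt(65)


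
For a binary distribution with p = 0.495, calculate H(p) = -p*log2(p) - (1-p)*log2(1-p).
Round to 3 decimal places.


H = -0.495*log2(0.495) - 0.505*log2(0.505) = 1.000.

1.000


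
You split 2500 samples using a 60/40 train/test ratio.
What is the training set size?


Test set = 2500 * 40% = 1000. Training set = 2500 - 1000 = 1500.

1500


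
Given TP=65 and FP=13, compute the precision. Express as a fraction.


Precision = TP / (TP + FP) = 65 / 78 = 5/6.

5/6


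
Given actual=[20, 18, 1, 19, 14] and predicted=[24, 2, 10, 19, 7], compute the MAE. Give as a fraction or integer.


MAE = (1/5) * (|20-24|=4 + |18-2|=16 + |1-10|=9 + |19-19|=0 + |14-7|=7). Sum = 36. MAE = 36/5.

36/5


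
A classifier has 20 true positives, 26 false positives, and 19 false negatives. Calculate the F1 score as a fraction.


Precision = 20/46 = 10/23. Recall = 20/39 = 20/39. F1 = 2*P*R/(P+R) = 8/17.

8/17


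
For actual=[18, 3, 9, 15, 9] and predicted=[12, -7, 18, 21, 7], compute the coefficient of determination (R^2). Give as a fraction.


Mean(y) = 54/5. SS_res = 257. SS_tot = 684/5. R^2 = 1 - 257/(684/5) = -601/684.

-601/684


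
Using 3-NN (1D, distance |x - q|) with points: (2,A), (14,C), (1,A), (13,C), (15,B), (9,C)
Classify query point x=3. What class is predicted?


Distances: |2-3|=1, |14-3|=11, |1-3|=2, |13-3|=10, |15-3|=12, |9-3|=6. 3 nearest: (2,A), (1,A), (9,C). Counts: {'A': 2, 'C': 1}. Majority class: A.

A


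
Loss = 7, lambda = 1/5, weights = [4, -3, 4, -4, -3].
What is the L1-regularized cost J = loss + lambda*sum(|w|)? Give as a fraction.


L1 norm = sum(|w|) = 18. J = 7 + 1/5 * 18 = 53/5.

53/5


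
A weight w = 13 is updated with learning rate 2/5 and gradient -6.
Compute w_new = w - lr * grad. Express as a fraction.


w_new = 13 - 2/5 * -6 = 13 - -12/5 = 77/5.

77/5


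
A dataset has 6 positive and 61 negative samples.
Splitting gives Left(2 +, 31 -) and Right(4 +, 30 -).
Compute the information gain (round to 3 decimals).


H(parent) = 0.4350. H(left) = 0.3298, H(right) = 0.5226. Weighted = (33/67)*0.3298 + (34/67)*0.5226 = 0.4276. IG = 0.4350 - 0.4276 = 0.0074, which rounds to 0.007.

0.007


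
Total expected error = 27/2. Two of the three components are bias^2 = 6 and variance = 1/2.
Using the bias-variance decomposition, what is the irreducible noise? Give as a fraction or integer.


Total error = bias^2 + variance + irreducible noise. So irreducible noise = 27/2 - 6 - 1/2 = 7.

7


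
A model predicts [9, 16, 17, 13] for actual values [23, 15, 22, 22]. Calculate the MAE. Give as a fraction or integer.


MAE = (1/4) * (|23-9|=14 + |15-16|=1 + |22-17|=5 + |22-13|=9). Sum = 29. MAE = 29/4.

29/4


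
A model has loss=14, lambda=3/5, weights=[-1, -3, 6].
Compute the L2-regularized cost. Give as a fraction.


L2 sq norm = sum(w^2) = 46. J = 14 + 3/5 * 46 = 208/5.

208/5


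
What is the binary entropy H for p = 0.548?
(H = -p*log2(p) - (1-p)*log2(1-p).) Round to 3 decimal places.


H = -0.548*log2(0.548) - 0.452*log2(0.452) = 0.993.

0.993


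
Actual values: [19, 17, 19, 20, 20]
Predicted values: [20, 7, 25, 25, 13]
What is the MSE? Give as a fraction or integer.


MSE = (1/5) * ((19-20)^2=1 + (17-7)^2=100 + (19-25)^2=36 + (20-25)^2=25 + (20-13)^2=49). Sum = 211. MSE = 211/5.

211/5


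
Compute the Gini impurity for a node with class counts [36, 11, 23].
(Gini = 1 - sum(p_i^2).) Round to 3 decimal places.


Total = 70. Proportions: 36/70, 11/70, 23/70. sum(p_i^2) = 0.3971. Gini = 1 - 0.3971 = 0.6029, which rounds to 0.603.

0.603


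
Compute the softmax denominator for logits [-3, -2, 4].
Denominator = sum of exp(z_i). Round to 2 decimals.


Denom = e^-3=0.0498 + e^-2=0.1353 + e^4=54.5982. Sum = 54.7833, which rounds to 54.78.

54.78


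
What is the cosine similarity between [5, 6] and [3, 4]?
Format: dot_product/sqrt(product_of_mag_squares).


dot = 39. |a|^2 = 61, |b|^2 = 25. cos = 39/sqrt(1525).

39/sqrt(1525)


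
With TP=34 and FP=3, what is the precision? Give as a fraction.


Precision = TP / (TP + FP) = 34 / 37 = 34/37.

34/37


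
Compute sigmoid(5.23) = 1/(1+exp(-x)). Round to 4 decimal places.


sigma(5.23) = 1/(1+e^(-5.23)) = 1/(1+0.005354) = 1/1.005354 = 0.9947.

0.9947


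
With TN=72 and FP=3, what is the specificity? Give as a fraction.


Specificity = TN / (TN + FP) = 72 / 75 = 24/25.

24/25


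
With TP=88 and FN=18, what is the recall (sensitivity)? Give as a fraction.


Recall = TP / (TP + FN) = 88 / 106 = 44/53.

44/53


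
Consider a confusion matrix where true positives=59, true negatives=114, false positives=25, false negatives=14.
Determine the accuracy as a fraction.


Accuracy = (TP + TN) / (TP + TN + FP + FN) = (59 + 114) / 212 = 173/212.

173/212


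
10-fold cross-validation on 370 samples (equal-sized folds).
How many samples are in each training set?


Each validation fold has 370/10 = 37 samples. Training set = 370 - 37 = 333.

333


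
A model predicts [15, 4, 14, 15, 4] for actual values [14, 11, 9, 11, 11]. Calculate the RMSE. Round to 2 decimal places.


MSE = 28.0000. RMSE = sqrt(28.0000) = 5.29.

5.29


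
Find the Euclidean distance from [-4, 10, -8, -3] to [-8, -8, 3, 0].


d = sqrt(sum of squared differences). (-4--8)^2=16, (10--8)^2=324, (-8-3)^2=121, (-3-0)^2=9. Sum = 470.

sqrt(470)


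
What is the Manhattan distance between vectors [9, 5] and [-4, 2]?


d = sum of absolute differences: |9--4|=13 + |5-2|=3 = 16.

16


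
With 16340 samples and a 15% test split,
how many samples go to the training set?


Test set = 16340 * 15% = 2451. Training set = 16340 - 2451 = 13889.

13889


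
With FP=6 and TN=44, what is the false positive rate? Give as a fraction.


FPR = FP / (FP + TN) = 6 / 50 = 3/25.

3/25


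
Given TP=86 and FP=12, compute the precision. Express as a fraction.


Precision = TP / (TP + FP) = 86 / 98 = 43/49.

43/49


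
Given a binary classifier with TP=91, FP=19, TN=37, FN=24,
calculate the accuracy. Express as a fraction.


Accuracy = (TP + TN) / (TP + TN + FP + FN) = (91 + 37) / 171 = 128/171.

128/171


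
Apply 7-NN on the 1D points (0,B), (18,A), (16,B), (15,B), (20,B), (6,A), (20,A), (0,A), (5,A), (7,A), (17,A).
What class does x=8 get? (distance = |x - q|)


Distances: |0-8|=8, |18-8|=10, |16-8|=8, |15-8|=7, |20-8|=12, |6-8|=2, |20-8|=12, |0-8|=8, |5-8|=3, |7-8|=1, |17-8|=9. 7 nearest: (7,A), (6,A), (5,A), (15,B), (0,A), (0,B), (16,B). Counts: {'A': 4, 'B': 3}. Majority class: A.

A


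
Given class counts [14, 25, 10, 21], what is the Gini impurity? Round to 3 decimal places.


Total = 70. Proportions: 14/70, 25/70, 10/70, 21/70. sum(p_i^2) = 0.2780. Gini = 1 - 0.2780 = 0.7220, which rounds to 0.722.

0.722


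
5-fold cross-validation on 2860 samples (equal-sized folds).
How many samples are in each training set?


Each validation fold has 2860/5 = 572 samples. Training set = 2860 - 572 = 2288.

2288


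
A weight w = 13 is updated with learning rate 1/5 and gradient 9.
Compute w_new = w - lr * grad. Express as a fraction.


w_new = 13 - 1/5 * 9 = 13 - 9/5 = 56/5.

56/5


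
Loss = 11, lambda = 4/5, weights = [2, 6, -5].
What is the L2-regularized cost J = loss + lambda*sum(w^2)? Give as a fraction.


L2 sq norm = sum(w^2) = 65. J = 11 + 4/5 * 65 = 63.

63


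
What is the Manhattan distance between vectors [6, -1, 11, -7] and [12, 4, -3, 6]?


d = sum of absolute differences: |6-12|=6 + |-1-4|=5 + |11--3|=14 + |-7-6|=13 = 38.

38


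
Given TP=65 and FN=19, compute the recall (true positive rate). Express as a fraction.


Recall = TP / (TP + FN) = 65 / 84 = 65/84.

65/84


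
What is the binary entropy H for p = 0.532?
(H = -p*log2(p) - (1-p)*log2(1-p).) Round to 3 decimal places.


H = -0.532*log2(0.532) - 0.468*log2(0.468) = 0.997.

0.997


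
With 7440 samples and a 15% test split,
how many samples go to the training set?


Test set = 7440 * 15% = 1116. Training set = 7440 - 1116 = 6324.

6324


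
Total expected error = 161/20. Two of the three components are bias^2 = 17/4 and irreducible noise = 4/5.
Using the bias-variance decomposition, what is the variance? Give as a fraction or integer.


Total error = bias^2 + variance + irreducible noise. So variance = 161/20 - 17/4 - 4/5 = 3.

3


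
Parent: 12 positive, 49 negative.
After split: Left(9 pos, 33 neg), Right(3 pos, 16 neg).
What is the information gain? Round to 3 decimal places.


H(parent) = 0.7153. H(left) = 0.7496, H(right) = 0.6292. Weighted = (42/61)*0.7496 + (19/61)*0.6292 = 0.7121. IG = 0.7153 - 0.7121 = 0.0032, which rounds to 0.003.

0.003


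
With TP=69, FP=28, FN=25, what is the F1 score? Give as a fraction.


Precision = 69/97 = 69/97. Recall = 69/94 = 69/94. F1 = 2*P*R/(P+R) = 138/191.

138/191


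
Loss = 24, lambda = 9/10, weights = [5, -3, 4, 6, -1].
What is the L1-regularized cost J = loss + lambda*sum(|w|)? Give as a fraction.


L1 norm = sum(|w|) = 19. J = 24 + 9/10 * 19 = 411/10.

411/10


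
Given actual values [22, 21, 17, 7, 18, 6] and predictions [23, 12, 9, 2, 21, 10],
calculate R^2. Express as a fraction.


Mean(y) = 91/6. SS_res = 196. SS_tot = 1457/6. R^2 = 1 - 196/(1457/6) = 281/1457.

281/1457
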